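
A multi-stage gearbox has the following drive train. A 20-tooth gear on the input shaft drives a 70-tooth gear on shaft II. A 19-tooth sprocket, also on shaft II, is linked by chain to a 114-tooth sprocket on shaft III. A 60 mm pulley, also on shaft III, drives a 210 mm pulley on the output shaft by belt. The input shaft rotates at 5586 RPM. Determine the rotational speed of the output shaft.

76 RPM

Gear mesh: ratio = 70/20 = 3.5, so shaft II turns at 5586 / 3.5 = 1596 RPM.
Chain: ratio = 114/19 = 6, so shaft III turns at 1596 / 6 = 266 RPM.
Belt: ratio = 210/60 = 3.5, so the output shaft turns at 266 / 3.5 = 76 RPM.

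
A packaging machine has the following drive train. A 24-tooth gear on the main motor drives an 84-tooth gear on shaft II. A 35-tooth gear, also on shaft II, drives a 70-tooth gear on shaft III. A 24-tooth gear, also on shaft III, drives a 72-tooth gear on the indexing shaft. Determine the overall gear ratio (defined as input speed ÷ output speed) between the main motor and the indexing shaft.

21

Each stage contributes driven/driver: gear mesh 84/24 = 3.5, gear mesh 70/35 = 2, gear mesh 72/24 = 3.
Overall: 3.5 × 2 × 3 = 21.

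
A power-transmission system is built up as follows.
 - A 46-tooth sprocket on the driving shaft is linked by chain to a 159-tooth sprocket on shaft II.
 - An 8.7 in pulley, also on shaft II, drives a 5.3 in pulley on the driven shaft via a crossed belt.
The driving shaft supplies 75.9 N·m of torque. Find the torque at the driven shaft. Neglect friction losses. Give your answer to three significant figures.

160 N·m

Chain: ratio = 159/46 = 3.4565; torque at shaft II = 75.9 × 3.4565 = 262.35 N·m.
Belt: ratio = 5.3/8.7 = 0.6092; torque at the driven shaft = 262.35 × 0.6092 = 159.82 N·m.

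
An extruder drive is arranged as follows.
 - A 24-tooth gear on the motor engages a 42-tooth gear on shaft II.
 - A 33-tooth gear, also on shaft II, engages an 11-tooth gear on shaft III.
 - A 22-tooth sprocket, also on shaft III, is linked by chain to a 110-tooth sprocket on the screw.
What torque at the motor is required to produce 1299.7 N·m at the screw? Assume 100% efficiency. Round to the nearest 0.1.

Overall ratio R = 1.75 × 0.33333 × 5 = 2.9167.
Input torque = output torque / R = 1299.7 / 2.9167 = 445.61 N·m.

445.6 N·m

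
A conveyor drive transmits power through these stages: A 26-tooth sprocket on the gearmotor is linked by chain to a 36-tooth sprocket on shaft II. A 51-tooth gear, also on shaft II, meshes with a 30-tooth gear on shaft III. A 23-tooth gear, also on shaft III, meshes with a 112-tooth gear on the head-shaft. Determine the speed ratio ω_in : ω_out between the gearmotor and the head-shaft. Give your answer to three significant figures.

Each stage contributes driven/driver: chain 36/26 = 1.3846, gear mesh 30/51 = 0.58824, gear mesh 112/23 = 4.8696.
Overall: 1.3846 × 0.58824 × 4.8696 = 3.9662.

3.97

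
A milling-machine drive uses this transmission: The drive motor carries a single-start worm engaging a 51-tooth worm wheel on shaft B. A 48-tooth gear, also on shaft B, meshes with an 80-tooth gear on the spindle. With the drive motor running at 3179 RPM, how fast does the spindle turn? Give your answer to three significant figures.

worm 51/1 = 51 → 3179/51 = 62.333 RPM
gear mesh 80/48 = 1.6667 → 62.333/1.6667 = 37.4 RPM

37.4 RPM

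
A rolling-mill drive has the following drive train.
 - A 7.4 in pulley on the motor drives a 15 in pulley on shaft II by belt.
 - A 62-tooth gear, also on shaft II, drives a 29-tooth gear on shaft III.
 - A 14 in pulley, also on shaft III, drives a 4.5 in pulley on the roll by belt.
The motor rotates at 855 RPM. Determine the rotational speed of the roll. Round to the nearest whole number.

belt 15/7.4 = 2.027 → 855/2.027 = 421.8 RPM
gear mesh 29/62 = 0.46774 → 421.8/0.46774 = 901.78 RPM
belt 4.5/14 = 0.32143 → 901.78/0.32143 = 2805.5 RPM

2806 RPM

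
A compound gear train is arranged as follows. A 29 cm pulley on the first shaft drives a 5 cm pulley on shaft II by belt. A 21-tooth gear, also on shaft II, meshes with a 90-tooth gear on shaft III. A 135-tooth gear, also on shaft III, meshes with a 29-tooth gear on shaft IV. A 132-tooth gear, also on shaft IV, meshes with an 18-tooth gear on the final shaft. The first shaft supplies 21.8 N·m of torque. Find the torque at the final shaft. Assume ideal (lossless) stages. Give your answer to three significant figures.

belt 5/29 = 0.17241 → τ = 21.8·0.17241 = 3.7586 N·m
gear mesh 90/21 = 4.2857 → τ = 3.7586·4.2857 = 16.108 N·m
gear mesh 29/135 = 0.21481 → τ = 16.108·0.21481 = 3.4603 N·m
gear mesh 18/132 = 0.13636 → τ = 3.4603·0.13636 = 0.47186 N·m

0.472 N·m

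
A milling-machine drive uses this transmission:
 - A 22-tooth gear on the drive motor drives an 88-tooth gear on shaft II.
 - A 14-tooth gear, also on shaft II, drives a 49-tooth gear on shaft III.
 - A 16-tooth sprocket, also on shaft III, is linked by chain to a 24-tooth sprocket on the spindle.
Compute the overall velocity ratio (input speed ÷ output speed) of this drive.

21

Each stage contributes driven/driver: gear mesh 88/22 = 4, gear mesh 49/14 = 3.5, chain 24/16 = 1.5.
Overall: 4 × 3.5 × 1.5 = 21.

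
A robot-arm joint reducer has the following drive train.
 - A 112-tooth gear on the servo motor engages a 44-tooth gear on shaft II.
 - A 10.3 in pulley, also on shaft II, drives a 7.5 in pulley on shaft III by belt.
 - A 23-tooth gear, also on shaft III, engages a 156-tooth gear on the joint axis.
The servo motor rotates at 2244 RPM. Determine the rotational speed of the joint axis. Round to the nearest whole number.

1157 RPM

Gear mesh: ratio = 44/112 = 0.39286, so shaft II turns at 2244 / 0.39286 = 5712 RPM.
Belt: ratio = 7.5/10.3 = 0.72816, so shaft III turns at 5712 / 0.72816 = 7844.5 RPM.
Gear mesh: ratio = 156/23 = 6.7826, so the joint axis turns at 7844.5 / 6.7826 = 1156.6 RPM.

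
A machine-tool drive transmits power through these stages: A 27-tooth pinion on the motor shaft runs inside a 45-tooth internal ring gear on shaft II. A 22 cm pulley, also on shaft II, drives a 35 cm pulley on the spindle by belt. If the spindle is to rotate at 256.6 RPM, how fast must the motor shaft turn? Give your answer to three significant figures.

680 RPM

Overall ratio R = 1.6667 × 1.5909 = 2.6515.
Required input speed = output speed × R = 256.6 × 2.6515 = 680.38 RPM.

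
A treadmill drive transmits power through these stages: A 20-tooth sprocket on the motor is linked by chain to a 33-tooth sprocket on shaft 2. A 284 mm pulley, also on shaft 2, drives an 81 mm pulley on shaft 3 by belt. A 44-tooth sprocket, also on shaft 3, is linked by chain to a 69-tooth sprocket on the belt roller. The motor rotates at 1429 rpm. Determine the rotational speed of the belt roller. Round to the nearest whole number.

1936 rpm

chain 33/20 = 1.65 → 1429/1.65 = 866.06 rpm
belt 81/284 = 0.28521 → 866.06/0.28521 = 3036.6 rpm
chain 69/44 = 1.5682 → 3036.6/1.5682 = 1936.4 rpm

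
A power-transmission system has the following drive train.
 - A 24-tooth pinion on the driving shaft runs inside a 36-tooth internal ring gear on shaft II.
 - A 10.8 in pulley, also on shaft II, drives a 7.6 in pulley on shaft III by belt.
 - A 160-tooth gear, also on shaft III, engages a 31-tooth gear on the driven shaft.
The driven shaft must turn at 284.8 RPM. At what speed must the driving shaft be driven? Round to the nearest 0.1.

58.2 RPM

Overall ratio R = 1.5 × 0.7037 × 0.19375 = 0.20451.
Required input speed = output speed × R = 284.8 × 0.20451 = 58.246 RPM.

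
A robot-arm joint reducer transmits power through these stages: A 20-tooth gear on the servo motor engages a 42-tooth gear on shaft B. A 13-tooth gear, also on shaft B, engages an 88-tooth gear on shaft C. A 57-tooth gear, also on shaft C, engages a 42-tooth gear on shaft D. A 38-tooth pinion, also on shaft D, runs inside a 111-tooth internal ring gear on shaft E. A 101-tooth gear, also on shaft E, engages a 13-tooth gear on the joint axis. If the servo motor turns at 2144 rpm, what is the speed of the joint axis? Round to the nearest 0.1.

gear mesh 42/20 = 2.1 → 2144/2.1 = 1021 rpm
gear mesh 88/13 = 6.7692 → 1021/6.7692 = 150.82 rpm
gear mesh 42/57 = 0.73684 → 150.82/0.73684 = 204.69 rpm
internal gear 111/38 = 2.9211 → 204.69/2.9211 = 70.073 rpm
gear mesh 13/101 = 0.12871 → 70.073/0.12871 = 544.42 rpm

544.4 rpm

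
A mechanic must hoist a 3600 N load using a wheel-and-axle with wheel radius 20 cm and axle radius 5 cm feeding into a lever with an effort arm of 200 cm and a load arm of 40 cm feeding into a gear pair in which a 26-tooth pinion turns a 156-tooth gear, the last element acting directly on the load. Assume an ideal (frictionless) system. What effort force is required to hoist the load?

30 N

Wheel-and-axle MA = R/r = 20/5 = 4.
Lever MA = effort arm / load arm = 200/40 = 5.
Gear pair MA = 156/26 = 6.
Combined ideal MA = 4 × 5 × 6 = 120.
Effort = load / MA = 3600 / 120 = 30 N.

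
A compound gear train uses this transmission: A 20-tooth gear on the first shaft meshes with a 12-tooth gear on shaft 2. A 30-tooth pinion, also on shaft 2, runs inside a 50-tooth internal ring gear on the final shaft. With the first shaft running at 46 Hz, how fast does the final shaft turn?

46 Hz

gear mesh 12/20 = 0.6 → 46/0.6 = 76.667 Hz
internal gear 50/30 = 1.6667 → 76.667/1.6667 = 46 Hz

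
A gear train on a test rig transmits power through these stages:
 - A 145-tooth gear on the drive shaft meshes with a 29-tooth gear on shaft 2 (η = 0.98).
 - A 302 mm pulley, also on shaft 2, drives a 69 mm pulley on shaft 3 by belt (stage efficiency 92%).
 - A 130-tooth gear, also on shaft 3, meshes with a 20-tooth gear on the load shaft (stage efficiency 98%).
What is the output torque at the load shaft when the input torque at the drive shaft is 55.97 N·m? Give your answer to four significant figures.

0.3477 N·m

Gear mesh: ratio = 29/145 = 0.2; torque at shaft 2 = 55.97 × 0.2 × 0.98 = 10.97 N·m.
Belt: ratio = 69/302 = 0.22848; torque at shaft 3 = 10.97 × 0.22848 × 0.92 = 2.3059 N·m.
Gear mesh: ratio = 20/130 = 0.15385; torque at the load shaft = 2.3059 × 0.15385 × 0.98 = 0.34766 N·m.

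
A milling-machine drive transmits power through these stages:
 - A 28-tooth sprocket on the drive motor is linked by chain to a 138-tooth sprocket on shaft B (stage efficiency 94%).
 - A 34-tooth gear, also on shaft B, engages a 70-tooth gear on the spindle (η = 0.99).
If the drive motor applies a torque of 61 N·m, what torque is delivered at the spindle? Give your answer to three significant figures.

Chain: ratio = 138/28 = 4.9286; torque at shaft B = 61 × 4.9286 × 0.94 = 282.6 N·m.
Gear mesh: ratio = 70/34 = 2.0588; torque at the spindle = 282.6 × 2.0588 × 0.99 = 576.01 N·m.

576 N·m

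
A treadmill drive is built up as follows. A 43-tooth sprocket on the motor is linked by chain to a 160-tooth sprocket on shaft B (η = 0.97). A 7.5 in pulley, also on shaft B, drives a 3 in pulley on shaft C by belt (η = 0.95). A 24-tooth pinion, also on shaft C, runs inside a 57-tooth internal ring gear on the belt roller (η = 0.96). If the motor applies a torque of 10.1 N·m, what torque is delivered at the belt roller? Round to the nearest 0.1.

31.6 N·m

Chain: ratio = 160/43 = 3.7209; torque at shaft B = 10.1 × 3.7209 × 0.97 = 36.454 N·m.
Belt: ratio = 3/7.5 = 0.4; torque at shaft C = 36.454 × 0.4 × 0.95 = 13.853 N·m.
Internal gear: ratio = 57/24 = 2.375; torque at the belt roller = 13.853 × 2.375 × 0.96 = 31.584 N·m.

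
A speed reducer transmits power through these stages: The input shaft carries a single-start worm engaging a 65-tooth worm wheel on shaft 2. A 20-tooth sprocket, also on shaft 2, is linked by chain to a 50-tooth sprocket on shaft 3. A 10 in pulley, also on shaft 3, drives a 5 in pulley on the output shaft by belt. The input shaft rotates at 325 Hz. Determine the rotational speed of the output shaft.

the input shaft → shaft 2 (worm, 65/1): 325 ÷ 65 = 5 Hz
shaft 2 → shaft 3 (chain, 50/20): 5 ÷ 2.5 = 2 Hz
shaft 3 → the output shaft (belt, 5/10): 2 ÷ 0.5 = 4 Hz

4 Hz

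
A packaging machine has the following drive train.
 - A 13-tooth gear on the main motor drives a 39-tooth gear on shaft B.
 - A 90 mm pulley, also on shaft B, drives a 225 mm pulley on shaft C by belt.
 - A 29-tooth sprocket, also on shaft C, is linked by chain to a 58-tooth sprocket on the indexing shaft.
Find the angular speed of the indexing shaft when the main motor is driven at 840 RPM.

56 RPM

gear mesh 39/13 = 3 → 840/3 = 280 RPM
belt 225/90 = 2.5 → 280/2.5 = 112 RPM
chain 58/29 = 2 → 112/2 = 56 RPM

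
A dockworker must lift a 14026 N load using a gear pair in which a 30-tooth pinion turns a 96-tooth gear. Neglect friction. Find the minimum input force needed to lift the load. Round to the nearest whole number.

4383 N

Gear pair MA = 96/30 = 3.2.
Effort = load / MA = 14026 / 3.2 = 4383.1 N.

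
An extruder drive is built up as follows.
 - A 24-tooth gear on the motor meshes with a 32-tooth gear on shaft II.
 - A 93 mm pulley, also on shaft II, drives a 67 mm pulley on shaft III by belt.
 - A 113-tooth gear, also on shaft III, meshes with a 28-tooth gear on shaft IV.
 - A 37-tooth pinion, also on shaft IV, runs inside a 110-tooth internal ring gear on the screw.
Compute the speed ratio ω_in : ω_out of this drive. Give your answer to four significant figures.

Each stage contributes driven/driver: gear mesh 32/24 = 1.3333, belt 67/93 = 0.72043, gear mesh 28/113 = 0.24779, internal gear 110/37 = 2.973.
Overall: 1.3333 × 0.72043 × 0.24779 × 2.973 = 0.70762.

0.7076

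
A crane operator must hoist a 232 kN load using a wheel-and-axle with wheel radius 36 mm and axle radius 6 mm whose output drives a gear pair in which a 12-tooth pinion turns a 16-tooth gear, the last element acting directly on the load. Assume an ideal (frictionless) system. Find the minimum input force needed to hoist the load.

29 kN

Wheel-and-axle MA = R/r = 36/6 = 6.
Gear pair MA = 16/12 = 1.3333.
Combined ideal MA = 6 × 1.3333 = 8.
Effort = load / MA = 232 / 8 = 29 kN.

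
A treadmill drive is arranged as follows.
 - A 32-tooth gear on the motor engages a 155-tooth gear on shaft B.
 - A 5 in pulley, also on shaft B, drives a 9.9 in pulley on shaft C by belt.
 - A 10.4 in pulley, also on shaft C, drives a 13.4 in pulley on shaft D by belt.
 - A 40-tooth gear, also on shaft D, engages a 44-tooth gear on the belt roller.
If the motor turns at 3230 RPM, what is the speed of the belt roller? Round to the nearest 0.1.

gear mesh 155/32 = 4.8438 → 3230/4.8438 = 666.84 RPM
belt 9.9/5 = 1.98 → 666.84/1.98 = 336.79 RPM
belt 13.4/10.4 = 1.2885 → 336.79/1.2885 = 261.39 RPM
gear mesh 44/40 = 1.1 → 261.39/1.1 = 237.62 RPM

237.6 RPM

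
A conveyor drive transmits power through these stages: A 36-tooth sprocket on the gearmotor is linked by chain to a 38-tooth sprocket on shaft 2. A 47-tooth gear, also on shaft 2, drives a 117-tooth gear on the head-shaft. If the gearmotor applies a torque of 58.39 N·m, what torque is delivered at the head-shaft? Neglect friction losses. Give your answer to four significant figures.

After the chain (38/36): 58.39 × 1.0556 = 61.634 N·m
After the gear mesh (117/47): 61.634 × 2.4894 = 153.43 N·m

153.4 N·m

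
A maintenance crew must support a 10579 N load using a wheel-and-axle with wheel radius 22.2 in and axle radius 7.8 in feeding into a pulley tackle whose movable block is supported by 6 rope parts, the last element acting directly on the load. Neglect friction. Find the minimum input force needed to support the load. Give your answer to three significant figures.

Wheel-and-axle MA = R/r = 22.2/7.8 = 2.8462.
Block-and-tackle MA = number of supporting rope parts = 6.
Combined ideal MA = 2.8462 × 6 = 17.077.
Effort = load / MA = 10579 / 17.077 = 619.49 N.

619 N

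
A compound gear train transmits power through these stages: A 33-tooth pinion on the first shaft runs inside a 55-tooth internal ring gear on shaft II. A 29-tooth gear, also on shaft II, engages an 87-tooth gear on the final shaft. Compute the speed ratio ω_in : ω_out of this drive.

5

Each stage contributes driven/driver: internal gear 55/33 = 1.6667, gear mesh 87/29 = 3.
Overall: 1.6667 × 3 = 5.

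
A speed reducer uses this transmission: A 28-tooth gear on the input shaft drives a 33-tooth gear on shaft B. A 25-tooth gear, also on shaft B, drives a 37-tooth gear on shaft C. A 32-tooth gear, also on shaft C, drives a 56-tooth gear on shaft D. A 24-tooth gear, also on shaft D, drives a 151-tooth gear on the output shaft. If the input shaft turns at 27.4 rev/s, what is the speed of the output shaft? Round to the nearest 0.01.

the input shaft → shaft B (gear mesh, 33/28): 27.4 ÷ 1.1786 = 23.248 rev/s
shaft B → shaft C (gear mesh, 37/25): 23.248 ÷ 1.48 = 15.708 rev/s
shaft C → shaft D (gear mesh, 56/32): 15.708 ÷ 1.75 = 8.9762 rev/s
shaft D → the output shaft (gear mesh, 151/24): 8.9762 ÷ 6.2917 = 1.4267 rev/s

1.43 rev/s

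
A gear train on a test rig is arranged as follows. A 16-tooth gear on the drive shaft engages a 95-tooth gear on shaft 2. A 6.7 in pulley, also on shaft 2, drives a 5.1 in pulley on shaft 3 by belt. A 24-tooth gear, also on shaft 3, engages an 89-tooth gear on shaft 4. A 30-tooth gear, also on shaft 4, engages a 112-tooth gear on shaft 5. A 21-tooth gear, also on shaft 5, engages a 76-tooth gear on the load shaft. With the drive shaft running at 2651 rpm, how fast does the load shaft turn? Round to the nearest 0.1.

Gear mesh: ratio = 95/16 = 5.9375, so shaft 2 turns at 2651 / 5.9375 = 446.48 rpm.
Belt: ratio = 5.1/6.7 = 0.76119, so shaft 3 turns at 446.48 / 0.76119 = 586.56 rpm.
Gear mesh: ratio = 89/24 = 3.7083, so shaft 4 turns at 586.56 / 3.7083 = 158.17 rpm.
Gear mesh: ratio = 112/30 = 3.7333, so shaft 5 turns at 158.17 / 3.7333 = 42.368 rpm.
Gear mesh: ratio = 76/21 = 3.619, so the load shaft turns at 42.368 / 3.619 = 11.707 rpm.

11.7 rpm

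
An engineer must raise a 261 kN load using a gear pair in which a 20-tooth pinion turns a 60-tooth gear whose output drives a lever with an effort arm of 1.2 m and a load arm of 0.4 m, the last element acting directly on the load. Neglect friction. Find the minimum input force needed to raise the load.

Gear pair MA = 60/20 = 3.
Lever MA = effort arm / load arm = 1.2/0.4 = 3.
Combined ideal MA = 3 × 3 = 9.
Effort = load / MA = 261 / 9 = 29 kN.

29 kN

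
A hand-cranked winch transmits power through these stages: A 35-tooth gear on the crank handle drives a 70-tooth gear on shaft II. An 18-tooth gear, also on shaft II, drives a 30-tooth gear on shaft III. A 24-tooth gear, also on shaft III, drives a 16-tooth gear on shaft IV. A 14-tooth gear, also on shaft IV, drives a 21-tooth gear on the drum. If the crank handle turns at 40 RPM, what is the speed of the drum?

the crank handle → shaft II (gear mesh, 70/35): 40 ÷ 2 = 20 RPM
shaft II → shaft III (gear mesh, 30/18): 20 ÷ 1.6667 = 12 RPM
shaft III → shaft IV (gear mesh, 16/24): 12 ÷ 0.66667 = 18 RPM
shaft IV → the drum (gear mesh, 21/14): 18 ÷ 1.5 = 12 RPM

12 RPM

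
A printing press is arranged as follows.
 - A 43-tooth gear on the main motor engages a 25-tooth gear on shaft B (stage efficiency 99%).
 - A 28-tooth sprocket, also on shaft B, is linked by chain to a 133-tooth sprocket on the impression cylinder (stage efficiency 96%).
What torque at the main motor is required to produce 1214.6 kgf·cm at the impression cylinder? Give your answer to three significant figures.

463 kgf·cm

Overall ratio R = 0.5814 × 4.75 = 2.7616; overall efficiency η = 0.99 × 0.96 = 0.9504.
Input torque = output torque / (R × η) = 1214.6 / (2.7616 × 0.9504) = 462.77 kgf·cm.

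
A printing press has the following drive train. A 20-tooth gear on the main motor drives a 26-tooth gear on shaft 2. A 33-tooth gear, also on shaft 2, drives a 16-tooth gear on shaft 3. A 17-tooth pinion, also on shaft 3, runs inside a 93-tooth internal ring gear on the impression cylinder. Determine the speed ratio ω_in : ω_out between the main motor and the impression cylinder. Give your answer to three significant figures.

3.45

Each stage contributes driven/driver: gear mesh 26/20 = 1.3, gear mesh 16/33 = 0.48485, internal gear 93/17 = 5.4706.
Overall: 1.3 × 0.48485 × 5.4706 = 3.4481.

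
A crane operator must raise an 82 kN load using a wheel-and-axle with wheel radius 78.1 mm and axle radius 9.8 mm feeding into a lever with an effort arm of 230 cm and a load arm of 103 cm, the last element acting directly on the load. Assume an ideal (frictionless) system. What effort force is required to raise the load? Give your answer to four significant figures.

4.608 kN

Wheel-and-axle MA = R/r = 78.1/9.8 = 7.9694.
Lever MA = effort arm / load arm = 230/103 = 2.233.
Combined ideal MA = 7.9694 × 2.233 = 17.796.
Effort = load / MA = 82 / 17.796 = 4.6078 kN.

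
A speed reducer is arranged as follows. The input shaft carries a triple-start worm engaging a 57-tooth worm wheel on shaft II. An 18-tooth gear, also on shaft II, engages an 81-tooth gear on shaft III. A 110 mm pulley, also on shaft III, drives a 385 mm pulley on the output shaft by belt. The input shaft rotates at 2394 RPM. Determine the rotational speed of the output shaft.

the input shaft → shaft II (worm, 57/3): 2394 ÷ 19 = 126 RPM
shaft II → shaft III (gear mesh, 81/18): 126 ÷ 4.5 = 28 RPM
shaft III → the output shaft (belt, 385/110): 28 ÷ 3.5 = 8 RPM

8 RPM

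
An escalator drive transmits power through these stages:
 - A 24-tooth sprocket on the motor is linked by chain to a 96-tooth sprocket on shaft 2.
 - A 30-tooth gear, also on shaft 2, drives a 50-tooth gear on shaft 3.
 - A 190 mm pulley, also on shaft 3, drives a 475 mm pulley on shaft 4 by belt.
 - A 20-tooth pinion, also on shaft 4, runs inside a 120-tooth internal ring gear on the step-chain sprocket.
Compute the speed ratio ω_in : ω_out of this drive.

Each stage contributes driven/driver: chain 96/24 = 4, gear mesh 50/30 = 1.6667, belt 475/190 = 2.5, internal gear 120/20 = 6.
Overall: 4 × 1.6667 × 2.5 × 6 = 100.

100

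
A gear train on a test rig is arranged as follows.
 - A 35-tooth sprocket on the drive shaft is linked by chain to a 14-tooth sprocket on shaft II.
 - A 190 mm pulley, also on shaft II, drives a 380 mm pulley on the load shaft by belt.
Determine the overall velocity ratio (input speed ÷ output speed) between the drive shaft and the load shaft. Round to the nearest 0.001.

0.800

Each stage contributes driven/driver: chain 14/35 = 0.4, belt 380/190 = 2.
Overall: 0.4 × 2 = 0.8.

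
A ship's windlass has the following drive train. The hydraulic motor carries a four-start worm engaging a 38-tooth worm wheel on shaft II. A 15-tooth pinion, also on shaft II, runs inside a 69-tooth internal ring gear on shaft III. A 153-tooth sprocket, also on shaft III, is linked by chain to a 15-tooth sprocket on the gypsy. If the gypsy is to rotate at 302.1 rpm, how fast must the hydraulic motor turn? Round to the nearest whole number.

Overall ratio R = 9.5 × 4.6 × 0.098039 = 4.2843.
Required input speed = output speed × R = 302.1 × 4.2843 = 1294.3 rpm.

1294 rpm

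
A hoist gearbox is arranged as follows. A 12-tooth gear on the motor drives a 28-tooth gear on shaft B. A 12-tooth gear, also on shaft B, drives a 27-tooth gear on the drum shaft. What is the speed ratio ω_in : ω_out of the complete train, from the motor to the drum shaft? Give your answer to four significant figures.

5.250

Each stage contributes driven/driver: gear mesh 28/12 = 2.3333, gear mesh 27/12 = 2.25.
Overall: 2.3333 × 2.25 = 5.25.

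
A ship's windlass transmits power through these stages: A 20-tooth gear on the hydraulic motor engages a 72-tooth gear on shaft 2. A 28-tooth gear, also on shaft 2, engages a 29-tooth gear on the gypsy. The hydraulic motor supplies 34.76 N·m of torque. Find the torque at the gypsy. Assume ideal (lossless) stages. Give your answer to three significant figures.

130 N·m

Gear mesh: ratio = 72/20 = 3.6; torque at shaft 2 = 34.76 × 3.6 = 125.14 N·m.
Gear mesh: ratio = 29/28 = 1.0357; torque at the gypsy = 125.14 × 1.0357 = 129.61 N·m.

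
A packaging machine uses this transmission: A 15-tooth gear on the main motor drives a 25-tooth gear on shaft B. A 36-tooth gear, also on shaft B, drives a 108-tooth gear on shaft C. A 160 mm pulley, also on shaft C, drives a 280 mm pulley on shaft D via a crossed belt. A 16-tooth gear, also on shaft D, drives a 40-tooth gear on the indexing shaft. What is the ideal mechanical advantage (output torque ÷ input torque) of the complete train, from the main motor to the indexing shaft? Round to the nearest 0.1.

Each stage contributes driven/driver: gear mesh 25/15 = 1.6667, gear mesh 108/36 = 3, belt 280/160 = 1.75, gear mesh 40/16 = 2.5.
Overall: 1.6667 × 3 × 1.75 × 2.5 = 21.875.

21.9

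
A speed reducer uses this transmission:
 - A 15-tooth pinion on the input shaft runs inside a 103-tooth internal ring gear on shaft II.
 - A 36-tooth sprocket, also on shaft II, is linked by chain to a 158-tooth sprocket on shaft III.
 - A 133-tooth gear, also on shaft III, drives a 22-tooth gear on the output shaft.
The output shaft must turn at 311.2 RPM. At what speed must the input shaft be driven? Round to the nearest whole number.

Overall ratio R = 6.8667 × 4.3889 × 0.16541 = 4.9851.
Required input speed = output speed × R = 311.2 × 4.9851 = 1551.4 RPM.

1551 RPM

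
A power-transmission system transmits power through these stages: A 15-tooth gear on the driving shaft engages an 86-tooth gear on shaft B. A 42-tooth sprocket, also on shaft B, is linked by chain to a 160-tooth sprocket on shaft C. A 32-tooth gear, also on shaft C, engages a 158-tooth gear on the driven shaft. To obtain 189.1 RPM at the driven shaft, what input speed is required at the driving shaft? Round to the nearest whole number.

Overall ratio R = 5.7333 × 3.8095 × 4.9375 = 107.84.
Required input speed = output speed × R = 189.1 × 107.84 = 20393 RPM.

20393 RPM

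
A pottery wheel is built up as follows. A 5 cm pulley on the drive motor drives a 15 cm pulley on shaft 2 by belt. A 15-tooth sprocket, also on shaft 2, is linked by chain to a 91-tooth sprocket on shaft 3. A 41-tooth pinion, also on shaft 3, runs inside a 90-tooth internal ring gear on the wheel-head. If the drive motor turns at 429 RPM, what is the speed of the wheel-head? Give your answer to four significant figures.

10.74 RPM

the drive motor → shaft 2 (belt, 15/5): 429 ÷ 3 = 143 RPM
shaft 2 → shaft 3 (chain, 91/15): 143 ÷ 6.0667 = 23.571 RPM
shaft 3 → the wheel-head (internal gear, 90/41): 23.571 ÷ 2.1951 = 10.738 RPM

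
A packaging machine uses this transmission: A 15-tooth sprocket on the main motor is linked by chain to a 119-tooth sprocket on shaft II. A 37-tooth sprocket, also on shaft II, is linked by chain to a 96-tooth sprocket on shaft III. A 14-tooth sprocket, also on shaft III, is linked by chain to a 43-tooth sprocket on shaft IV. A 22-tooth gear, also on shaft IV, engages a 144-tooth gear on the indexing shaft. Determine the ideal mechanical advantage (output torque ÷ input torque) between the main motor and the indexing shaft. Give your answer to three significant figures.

Each stage contributes driven/driver: chain 119/15 = 7.9333, chain 96/37 = 2.5946, chain 43/14 = 3.0714, gear mesh 144/22 = 6.5455.
Overall: 7.9333 × 2.5946 × 3.0714 × 6.5455 = 413.81.

414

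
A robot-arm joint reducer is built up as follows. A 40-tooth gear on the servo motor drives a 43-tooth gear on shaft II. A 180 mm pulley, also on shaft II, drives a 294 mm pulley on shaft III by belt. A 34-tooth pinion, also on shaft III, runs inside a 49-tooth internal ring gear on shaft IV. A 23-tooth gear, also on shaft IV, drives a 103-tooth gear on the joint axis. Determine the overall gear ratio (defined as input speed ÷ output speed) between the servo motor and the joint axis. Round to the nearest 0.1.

11.3

Each stage contributes driven/driver: gear mesh 43/40 = 1.075, belt 294/180 = 1.6333, internal gear 49/34 = 1.4412, gear mesh 103/23 = 4.4783.
Overall: 1.075 × 1.6333 × 1.4412 × 4.4783 = 11.332.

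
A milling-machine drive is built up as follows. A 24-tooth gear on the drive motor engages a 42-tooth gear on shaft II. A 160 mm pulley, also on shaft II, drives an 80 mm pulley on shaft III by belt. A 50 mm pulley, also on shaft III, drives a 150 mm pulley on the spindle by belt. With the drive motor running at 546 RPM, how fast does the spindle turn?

208 RPM

the drive motor → shaft II (gear mesh, 42/24): 546 ÷ 1.75 = 312 RPM
shaft II → shaft III (belt, 80/160): 312 ÷ 0.5 = 624 RPM
shaft III → the spindle (belt, 150/50): 624 ÷ 3 = 208 RPM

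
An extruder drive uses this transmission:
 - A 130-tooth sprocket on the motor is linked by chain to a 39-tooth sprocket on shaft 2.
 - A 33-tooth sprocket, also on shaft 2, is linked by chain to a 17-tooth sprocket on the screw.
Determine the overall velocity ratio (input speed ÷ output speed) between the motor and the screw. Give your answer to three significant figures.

Each stage contributes driven/driver: chain 39/130 = 0.3, chain 17/33 = 0.51515.
Overall: 0.3 × 0.51515 = 0.15455.

0.155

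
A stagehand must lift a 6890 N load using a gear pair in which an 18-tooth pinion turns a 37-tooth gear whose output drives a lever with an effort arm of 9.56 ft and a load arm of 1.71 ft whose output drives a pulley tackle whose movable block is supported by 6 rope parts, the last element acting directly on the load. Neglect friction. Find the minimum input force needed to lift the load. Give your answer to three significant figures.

99.9 N

Gear pair MA = 37/18 = 2.0556.
Lever MA = effort arm / load arm = 9.56/1.71 = 5.5906.
Block-and-tackle MA = number of supporting rope parts = 6.
Combined ideal MA = 2.0556 × 5.5906 × 6 = 68.951.
Effort = load / MA = 6890 / 68.951 = 99.926 N.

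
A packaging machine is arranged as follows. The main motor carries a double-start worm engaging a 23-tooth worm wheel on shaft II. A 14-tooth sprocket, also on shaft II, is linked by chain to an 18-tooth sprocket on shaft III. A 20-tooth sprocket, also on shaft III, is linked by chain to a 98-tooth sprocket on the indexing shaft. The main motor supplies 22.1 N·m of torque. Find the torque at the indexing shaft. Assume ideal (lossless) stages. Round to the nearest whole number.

worm 23/2 = 11.5 → τ = 22.1·11.5 = 254.15 N·m
chain 18/14 = 1.2857 → τ = 254.15·1.2857 = 326.76 N·m
chain 98/20 = 4.9 → τ = 326.76·4.9 = 1601.1 N·m

1601 N·m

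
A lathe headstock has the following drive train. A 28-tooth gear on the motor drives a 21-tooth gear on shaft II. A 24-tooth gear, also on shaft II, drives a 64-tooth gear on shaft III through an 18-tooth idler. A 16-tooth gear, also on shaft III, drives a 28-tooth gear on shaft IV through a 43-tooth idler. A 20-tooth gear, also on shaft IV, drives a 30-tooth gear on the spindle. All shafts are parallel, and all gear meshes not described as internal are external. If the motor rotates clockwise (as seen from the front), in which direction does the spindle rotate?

the motor → shaft II: external mesh, 1 reversal → CCW.
shaft II → shaft III: driver → idler → driven is 2 external meshes, 2 reversals → CCW.
shaft III → shaft IV: driver → idler → driven is 2 external meshes, 2 reversals → CCW.
shaft IV → the spindle: external mesh, 1 reversal → CW.
6 reversals in total — an even number — so the spindle turns the same way as the motor.

clockwise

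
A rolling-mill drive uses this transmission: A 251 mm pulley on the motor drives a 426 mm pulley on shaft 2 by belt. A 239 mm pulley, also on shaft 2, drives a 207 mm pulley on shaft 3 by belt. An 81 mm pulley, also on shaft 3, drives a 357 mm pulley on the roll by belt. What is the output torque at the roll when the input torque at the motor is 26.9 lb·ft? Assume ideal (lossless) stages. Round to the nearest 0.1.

174.3 lb·ft

After the belt (426/251): 26.9 × 1.6972 = 45.655 lb·ft
After the belt (207/239): 45.655 × 0.86611 = 39.542 lb·ft
After the belt (357/81): 39.542 × 4.4074 = 174.28 lb·ft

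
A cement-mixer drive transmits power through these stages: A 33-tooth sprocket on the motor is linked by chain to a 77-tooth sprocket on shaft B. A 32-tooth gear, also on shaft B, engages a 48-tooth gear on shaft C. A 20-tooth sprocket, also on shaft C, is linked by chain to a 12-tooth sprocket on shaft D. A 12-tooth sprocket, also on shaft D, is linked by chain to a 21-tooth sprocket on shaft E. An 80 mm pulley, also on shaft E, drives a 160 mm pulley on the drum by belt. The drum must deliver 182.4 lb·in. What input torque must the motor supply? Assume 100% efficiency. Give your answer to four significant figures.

24.82 lb·in

Overall ratio R = 2.3333 × 1.5 × 0.6 × 1.75 × 2 = 7.35.
Input torque = output torque / R = 182.4 / 7.35 = 24.816 lb·in.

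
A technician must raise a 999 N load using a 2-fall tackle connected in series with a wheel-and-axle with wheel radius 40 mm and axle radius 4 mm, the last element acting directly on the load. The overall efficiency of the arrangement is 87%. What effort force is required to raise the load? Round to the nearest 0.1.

57.4 N

Block-and-tackle MA = number of supporting rope parts = 2.
Wheel-and-axle MA = R/r = 40/4 = 10.
Combined ideal MA = 2 × 10 = 20.
Actual MA = 20 × 0.87 = 17.4.
Effort = load / actual MA = 999 / 17.4 = 57.414 N.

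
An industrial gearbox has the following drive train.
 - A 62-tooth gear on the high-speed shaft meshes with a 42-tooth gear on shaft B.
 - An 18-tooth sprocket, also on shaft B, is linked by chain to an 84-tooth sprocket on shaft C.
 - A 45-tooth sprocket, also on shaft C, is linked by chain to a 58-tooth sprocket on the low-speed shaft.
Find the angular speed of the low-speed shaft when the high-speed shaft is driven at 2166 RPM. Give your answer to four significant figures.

531.6 RPM

gear mesh 42/62 = 0.67742 → 2166/0.67742 = 3197.4 RPM
chain 84/18 = 4.6667 → 3197.4/4.6667 = 685.16 RPM
chain 58/45 = 1.2889 → 685.16/1.2889 = 531.59 RPM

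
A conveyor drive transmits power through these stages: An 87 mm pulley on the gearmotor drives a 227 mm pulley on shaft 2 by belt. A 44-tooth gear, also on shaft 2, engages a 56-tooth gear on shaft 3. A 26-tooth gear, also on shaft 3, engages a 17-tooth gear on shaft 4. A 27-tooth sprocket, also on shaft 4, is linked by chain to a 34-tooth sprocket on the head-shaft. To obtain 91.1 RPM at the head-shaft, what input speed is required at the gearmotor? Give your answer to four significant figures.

249.1 RPM

Overall ratio R = 2.6092 × 1.2727 × 0.65385 × 1.2593 = 2.7342.
Required input speed = output speed × R = 91.1 × 2.7342 = 249.09 RPM.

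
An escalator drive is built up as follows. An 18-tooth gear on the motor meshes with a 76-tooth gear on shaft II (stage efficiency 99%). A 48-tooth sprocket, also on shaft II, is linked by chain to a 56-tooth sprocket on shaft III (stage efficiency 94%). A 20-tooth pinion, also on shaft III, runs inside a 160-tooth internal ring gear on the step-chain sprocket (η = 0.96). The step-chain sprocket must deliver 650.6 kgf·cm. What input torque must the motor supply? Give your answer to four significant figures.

18.48 kgf·cm

Overall ratio R = 4.2222 × 1.1667 × 8 = 39.407; overall efficiency η = 0.99 × 0.94 × 0.96 = 0.8934.
Input torque = output torque / (R × η) = 650.6 / (39.407 × 0.8934) = 18.48 kgf·cm.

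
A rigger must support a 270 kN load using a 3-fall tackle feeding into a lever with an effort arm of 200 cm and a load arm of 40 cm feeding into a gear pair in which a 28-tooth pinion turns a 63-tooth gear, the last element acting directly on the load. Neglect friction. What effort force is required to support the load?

8 kN

Block-and-tackle MA = number of supporting rope parts = 3.
Lever MA = effort arm / load arm = 200/40 = 5.
Gear pair MA = 63/28 = 2.25.
Combined ideal MA = 3 × 5 × 2.25 = 33.75.
Effort = load / MA = 270 / 33.75 = 8 kN.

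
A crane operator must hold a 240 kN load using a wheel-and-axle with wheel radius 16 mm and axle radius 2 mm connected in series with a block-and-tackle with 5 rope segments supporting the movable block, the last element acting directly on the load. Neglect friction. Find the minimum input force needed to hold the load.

Wheel-and-axle MA = R/r = 16/2 = 8.
Block-and-tackle MA = number of supporting rope parts = 5.
Combined ideal MA = 8 × 5 = 40.
Effort = load / MA = 240 / 40 = 6 kN.

6 kN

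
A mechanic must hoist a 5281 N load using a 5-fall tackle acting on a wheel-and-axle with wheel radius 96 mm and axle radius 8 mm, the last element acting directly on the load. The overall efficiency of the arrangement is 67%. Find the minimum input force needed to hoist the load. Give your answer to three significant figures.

131 N

Block-and-tackle MA = number of supporting rope parts = 5.
Wheel-and-axle MA = R/r = 96/8 = 12.
Combined ideal MA = 5 × 12 = 60.
Actual MA = 60 × 0.67 = 40.2.
Effort = load / actual MA = 5281 / 40.2 = 131.37 N.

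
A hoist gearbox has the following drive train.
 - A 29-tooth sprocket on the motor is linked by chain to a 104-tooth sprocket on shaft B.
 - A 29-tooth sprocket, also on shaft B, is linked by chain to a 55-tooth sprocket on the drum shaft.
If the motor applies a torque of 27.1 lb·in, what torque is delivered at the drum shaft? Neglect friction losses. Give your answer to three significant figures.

184 lb·in

Chain: ratio = 104/29 = 3.5862; torque at shaft B = 27.1 × 3.5862 = 97.186 lb·in.
Chain: ratio = 55/29 = 1.8966; torque at the drum shaft = 97.186 × 1.8966 = 184.32 lb·in.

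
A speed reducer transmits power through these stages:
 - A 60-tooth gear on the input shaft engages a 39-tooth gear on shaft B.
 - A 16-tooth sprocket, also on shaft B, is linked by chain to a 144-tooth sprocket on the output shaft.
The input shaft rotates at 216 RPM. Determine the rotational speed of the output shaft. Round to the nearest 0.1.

36.9 RPM

the input shaft → shaft B (gear mesh, 39/60): 216 ÷ 0.65 = 332.31 RPM
shaft B → the output shaft (chain, 144/16): 332.31 ÷ 9 = 36.923 RPM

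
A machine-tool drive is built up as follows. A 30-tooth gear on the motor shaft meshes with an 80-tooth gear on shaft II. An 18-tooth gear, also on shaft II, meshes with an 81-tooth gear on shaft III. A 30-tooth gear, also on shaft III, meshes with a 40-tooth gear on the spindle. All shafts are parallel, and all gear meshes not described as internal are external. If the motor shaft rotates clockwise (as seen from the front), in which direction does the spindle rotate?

the motor shaft → shaft II: external mesh, 1 reversal → CCW.
shaft II → shaft III: external mesh, 1 reversal → CW.
shaft III → the spindle: external mesh, 1 reversal → CCW.
3 reversals in total — an odd number — so the spindle turns opposite to the motor shaft.

anticlockwise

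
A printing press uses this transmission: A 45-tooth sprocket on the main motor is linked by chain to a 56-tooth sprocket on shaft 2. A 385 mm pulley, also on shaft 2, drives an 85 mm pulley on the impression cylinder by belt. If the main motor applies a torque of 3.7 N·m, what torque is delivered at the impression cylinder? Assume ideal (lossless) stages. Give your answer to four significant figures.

After the chain (56/45): 3.7 × 1.2444 = 4.6044 N·m
After the belt (85/385): 4.6044 × 0.22078 = 1.0166 N·m

1.017 N·m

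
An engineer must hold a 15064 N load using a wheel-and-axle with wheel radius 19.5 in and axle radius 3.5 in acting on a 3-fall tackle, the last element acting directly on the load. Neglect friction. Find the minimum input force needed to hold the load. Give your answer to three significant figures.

Wheel-and-axle MA = R/r = 19.5/3.5 = 5.5714.
Block-and-tackle MA = number of supporting rope parts = 3.
Combined ideal MA = 5.5714 × 3 = 16.714.
Effort = load / MA = 15064 / 16.714 = 901.26 N.

901 N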